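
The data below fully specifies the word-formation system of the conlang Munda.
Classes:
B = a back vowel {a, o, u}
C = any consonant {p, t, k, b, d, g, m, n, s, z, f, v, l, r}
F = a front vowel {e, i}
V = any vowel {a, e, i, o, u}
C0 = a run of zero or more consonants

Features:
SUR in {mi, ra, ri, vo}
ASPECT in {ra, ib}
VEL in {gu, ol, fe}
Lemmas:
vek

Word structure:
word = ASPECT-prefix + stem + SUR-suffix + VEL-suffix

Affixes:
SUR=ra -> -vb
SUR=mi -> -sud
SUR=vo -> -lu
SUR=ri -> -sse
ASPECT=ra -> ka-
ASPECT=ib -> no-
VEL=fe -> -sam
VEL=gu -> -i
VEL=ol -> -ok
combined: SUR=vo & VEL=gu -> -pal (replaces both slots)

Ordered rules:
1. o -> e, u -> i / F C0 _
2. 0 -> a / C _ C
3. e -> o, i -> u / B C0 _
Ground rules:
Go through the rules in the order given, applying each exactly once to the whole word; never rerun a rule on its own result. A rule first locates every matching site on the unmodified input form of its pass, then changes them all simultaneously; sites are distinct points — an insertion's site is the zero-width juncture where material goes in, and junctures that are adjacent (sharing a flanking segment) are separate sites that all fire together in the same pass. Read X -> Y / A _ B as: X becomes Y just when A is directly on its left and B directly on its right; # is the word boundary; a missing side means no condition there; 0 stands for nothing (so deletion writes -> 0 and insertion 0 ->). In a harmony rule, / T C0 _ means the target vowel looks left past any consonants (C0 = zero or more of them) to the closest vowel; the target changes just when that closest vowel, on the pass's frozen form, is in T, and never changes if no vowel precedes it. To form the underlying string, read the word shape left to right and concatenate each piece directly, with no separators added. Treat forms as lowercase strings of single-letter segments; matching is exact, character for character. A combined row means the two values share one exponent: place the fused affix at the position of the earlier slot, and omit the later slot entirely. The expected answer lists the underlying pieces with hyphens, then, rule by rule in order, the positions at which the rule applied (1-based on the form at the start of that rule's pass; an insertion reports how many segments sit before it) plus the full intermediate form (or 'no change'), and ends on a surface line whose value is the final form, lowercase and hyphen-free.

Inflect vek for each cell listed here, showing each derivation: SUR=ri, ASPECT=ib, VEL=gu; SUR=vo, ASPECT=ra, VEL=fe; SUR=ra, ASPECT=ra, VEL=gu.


cell SUR=ri, ASPECT=ib, VEL=gu:
underlying: no-vek-sse-i
1. o -> e, u -> i / F C0 _: no change
2. 0 -> a / C _ C: inserts after position(s) 5, 6: novekasasei
3. e -> o, i -> u / B C0 _: fires at position(s) 4, 10: novokasasoi
surface: novokasasoi

cell SUR=vo, ASPECT=ra, VEL=fe:
underlying: ka-vek-lu-sam
1. o -> e, u -> i / F C0 _: fires at position(s) 7: kaveklisam
2. 0 -> a / C _ C: inserts after position(s) 5: kavekalisam
3. e -> o, i -> u / B C0 _: fires at position(s) 4, 8: kavokalusam
surface: kavokalusam

cell SUR=ra, ASPECT=ra, VEL=gu:
underlying: ka-vek-vb-i
1. o -> e, u -> i / F C0 _: no change
2. 0 -> a / C _ C: inserts after position(s) 5, 6: kavekavabi
3. e -> o, i -> u / B C0 _: fires at position(s) 4, 10: kavokavabu
surface: kavokavabu


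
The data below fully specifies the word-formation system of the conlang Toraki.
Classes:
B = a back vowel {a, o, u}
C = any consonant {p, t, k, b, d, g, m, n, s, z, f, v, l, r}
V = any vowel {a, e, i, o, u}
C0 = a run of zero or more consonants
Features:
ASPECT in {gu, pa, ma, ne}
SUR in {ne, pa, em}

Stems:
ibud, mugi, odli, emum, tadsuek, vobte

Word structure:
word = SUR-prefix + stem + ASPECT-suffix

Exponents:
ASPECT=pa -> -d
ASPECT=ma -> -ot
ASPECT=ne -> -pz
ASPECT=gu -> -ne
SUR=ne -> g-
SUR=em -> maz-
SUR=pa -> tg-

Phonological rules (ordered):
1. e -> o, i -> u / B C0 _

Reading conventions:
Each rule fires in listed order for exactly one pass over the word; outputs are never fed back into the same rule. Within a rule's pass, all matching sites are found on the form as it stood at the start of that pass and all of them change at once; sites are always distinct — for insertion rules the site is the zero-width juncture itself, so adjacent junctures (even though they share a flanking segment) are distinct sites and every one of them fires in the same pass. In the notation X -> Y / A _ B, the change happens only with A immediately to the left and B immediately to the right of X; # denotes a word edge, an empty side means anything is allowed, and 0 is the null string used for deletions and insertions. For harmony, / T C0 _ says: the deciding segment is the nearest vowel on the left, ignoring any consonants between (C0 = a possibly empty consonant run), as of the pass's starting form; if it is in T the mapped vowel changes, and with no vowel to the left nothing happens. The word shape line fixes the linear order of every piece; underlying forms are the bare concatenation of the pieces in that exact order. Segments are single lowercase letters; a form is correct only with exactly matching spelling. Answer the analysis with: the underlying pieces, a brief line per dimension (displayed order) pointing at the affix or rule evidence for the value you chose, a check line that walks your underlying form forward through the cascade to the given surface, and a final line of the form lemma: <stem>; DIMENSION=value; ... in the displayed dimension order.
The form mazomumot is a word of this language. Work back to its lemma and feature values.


underlying: maz-emum-ot
ASPECT=ma - signalled by the affix -ot
SUR=em - signalled by the affix maz-
check: mazemumot -> mazomumot
lemma: emum; ASPECT=ma; SUR=em


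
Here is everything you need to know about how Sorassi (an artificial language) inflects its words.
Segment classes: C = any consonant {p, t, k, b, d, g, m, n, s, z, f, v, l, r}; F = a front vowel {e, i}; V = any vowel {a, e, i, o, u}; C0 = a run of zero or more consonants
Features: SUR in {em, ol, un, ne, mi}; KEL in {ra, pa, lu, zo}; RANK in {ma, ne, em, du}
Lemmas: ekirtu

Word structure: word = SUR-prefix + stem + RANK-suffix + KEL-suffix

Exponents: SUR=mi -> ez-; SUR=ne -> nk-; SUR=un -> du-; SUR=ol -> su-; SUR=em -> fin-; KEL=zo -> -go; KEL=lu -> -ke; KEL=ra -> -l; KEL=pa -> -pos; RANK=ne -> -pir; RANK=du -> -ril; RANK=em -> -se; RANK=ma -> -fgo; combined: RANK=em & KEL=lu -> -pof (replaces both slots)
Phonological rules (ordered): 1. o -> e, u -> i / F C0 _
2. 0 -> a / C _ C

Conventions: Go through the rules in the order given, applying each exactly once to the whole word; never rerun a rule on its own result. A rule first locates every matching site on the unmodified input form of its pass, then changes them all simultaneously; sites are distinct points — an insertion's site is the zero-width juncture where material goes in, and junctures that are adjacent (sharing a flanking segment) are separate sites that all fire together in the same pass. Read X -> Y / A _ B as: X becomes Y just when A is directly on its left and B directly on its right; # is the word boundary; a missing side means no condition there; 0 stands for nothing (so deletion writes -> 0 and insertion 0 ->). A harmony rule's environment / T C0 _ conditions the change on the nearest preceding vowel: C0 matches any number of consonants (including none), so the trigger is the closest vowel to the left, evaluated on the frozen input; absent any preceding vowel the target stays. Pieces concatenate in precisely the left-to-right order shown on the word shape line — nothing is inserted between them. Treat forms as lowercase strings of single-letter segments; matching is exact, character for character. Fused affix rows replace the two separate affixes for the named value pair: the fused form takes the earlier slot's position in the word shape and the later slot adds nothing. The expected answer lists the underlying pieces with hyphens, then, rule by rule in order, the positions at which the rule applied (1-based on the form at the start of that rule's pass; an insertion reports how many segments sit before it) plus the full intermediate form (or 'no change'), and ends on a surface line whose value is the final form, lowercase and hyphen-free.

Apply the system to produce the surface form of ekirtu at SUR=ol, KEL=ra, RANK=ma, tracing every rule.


underlying: su-ekirtu-fgo-l
1. o -> e, u -> i / F C0 _: fires at position(s) 8: suekirtifgol
2. 0 -> a / C _ C: inserts after position(s) 6, 9: suekiratifagol
surface: suekiratifagol


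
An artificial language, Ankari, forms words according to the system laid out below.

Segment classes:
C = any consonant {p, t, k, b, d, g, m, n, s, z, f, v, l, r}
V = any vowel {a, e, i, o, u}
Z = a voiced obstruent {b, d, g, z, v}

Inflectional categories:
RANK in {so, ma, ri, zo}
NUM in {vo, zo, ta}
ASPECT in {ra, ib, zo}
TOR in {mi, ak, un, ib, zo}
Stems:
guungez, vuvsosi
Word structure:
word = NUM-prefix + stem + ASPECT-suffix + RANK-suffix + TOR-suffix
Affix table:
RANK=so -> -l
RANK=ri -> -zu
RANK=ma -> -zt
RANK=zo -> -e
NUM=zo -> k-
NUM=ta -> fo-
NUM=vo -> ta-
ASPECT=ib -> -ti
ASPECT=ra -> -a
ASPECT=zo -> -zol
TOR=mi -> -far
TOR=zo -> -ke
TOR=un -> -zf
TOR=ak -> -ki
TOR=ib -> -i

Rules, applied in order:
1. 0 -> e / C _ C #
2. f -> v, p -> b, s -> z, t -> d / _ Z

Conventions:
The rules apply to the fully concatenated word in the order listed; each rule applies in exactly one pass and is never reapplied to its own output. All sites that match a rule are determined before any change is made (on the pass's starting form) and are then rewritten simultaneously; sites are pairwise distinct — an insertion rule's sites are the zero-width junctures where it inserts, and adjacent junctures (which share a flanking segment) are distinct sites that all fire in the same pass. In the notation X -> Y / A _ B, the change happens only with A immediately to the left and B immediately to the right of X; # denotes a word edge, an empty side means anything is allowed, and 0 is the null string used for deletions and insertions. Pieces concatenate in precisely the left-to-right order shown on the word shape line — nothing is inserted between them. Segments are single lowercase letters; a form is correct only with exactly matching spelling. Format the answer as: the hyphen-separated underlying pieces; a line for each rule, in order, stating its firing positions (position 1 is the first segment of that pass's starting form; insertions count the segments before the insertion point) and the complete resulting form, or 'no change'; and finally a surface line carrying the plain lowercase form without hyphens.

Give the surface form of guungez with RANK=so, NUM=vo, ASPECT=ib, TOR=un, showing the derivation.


underlying: ta-guungez-ti-l-zf
1. 0 -> e / C _ C #: inserts after position(s) 13: taguungeztilzef
2. f -> v, p -> b, s -> z, t -> d / _ Z: no change
surface: taguungeztilzef


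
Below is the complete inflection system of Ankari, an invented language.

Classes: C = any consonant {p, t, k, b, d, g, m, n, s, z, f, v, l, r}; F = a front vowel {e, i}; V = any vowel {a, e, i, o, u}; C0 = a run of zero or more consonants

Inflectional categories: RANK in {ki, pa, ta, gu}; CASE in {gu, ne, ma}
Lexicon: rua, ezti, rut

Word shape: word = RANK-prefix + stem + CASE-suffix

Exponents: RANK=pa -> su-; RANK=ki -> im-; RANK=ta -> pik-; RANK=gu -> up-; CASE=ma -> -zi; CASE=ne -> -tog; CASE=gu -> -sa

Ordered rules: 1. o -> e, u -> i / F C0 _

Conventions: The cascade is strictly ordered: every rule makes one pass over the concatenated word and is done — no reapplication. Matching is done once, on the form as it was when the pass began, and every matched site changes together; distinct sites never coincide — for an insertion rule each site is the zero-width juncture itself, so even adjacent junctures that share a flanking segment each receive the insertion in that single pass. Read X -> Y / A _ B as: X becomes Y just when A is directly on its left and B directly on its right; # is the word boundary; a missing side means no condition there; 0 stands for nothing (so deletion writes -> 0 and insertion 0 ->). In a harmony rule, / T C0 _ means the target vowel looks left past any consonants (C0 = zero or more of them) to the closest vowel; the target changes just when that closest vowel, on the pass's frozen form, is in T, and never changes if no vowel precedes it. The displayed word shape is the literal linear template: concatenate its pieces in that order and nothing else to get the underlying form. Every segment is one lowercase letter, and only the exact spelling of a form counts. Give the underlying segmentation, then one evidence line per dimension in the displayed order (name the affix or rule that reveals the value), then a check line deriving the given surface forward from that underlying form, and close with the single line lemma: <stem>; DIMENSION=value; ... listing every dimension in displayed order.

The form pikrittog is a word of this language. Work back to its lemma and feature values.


underlying: pik-rut-tog
RANK=ta - signalled by the affix pik-
CASE=ne - signalled by the affix -tog
check: pikruttog -> pikrittog
lemma: rut; RANK=ta; CASE=ne


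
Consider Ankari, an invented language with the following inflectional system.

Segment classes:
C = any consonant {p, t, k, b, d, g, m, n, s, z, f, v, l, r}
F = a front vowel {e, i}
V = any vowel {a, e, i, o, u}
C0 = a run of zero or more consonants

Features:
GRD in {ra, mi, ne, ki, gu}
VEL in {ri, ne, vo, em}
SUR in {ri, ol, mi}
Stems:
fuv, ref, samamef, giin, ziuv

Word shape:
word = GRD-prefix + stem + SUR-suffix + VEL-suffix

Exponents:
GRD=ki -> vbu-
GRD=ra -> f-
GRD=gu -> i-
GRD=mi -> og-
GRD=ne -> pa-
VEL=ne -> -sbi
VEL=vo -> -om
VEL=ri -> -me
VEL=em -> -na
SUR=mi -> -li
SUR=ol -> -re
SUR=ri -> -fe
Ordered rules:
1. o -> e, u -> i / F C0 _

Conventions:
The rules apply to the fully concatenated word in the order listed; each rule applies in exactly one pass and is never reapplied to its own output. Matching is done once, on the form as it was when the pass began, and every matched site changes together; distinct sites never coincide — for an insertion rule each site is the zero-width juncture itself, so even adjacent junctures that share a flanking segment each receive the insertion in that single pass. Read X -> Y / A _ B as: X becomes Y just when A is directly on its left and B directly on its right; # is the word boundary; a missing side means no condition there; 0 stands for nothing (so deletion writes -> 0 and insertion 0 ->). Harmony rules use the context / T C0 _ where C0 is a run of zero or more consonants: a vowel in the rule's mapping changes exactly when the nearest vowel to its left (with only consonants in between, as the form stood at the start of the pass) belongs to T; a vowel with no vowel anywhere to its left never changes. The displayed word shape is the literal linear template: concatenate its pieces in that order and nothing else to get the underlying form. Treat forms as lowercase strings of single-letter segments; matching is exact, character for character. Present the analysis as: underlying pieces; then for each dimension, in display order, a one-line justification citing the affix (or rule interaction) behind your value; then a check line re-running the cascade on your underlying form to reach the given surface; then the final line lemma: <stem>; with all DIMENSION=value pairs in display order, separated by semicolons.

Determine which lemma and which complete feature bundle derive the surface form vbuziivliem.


underlying: vbu-ziuv-li-om
GRD=ki - signalled by the affix vbu-
VEL=vo - signalled by the affix -om
SUR=mi - signalled by the affix -li
check: vbuziuvliom -> vbuziivliem
lemma: ziuv; GRD=ki; VEL=vo; SUR=mi


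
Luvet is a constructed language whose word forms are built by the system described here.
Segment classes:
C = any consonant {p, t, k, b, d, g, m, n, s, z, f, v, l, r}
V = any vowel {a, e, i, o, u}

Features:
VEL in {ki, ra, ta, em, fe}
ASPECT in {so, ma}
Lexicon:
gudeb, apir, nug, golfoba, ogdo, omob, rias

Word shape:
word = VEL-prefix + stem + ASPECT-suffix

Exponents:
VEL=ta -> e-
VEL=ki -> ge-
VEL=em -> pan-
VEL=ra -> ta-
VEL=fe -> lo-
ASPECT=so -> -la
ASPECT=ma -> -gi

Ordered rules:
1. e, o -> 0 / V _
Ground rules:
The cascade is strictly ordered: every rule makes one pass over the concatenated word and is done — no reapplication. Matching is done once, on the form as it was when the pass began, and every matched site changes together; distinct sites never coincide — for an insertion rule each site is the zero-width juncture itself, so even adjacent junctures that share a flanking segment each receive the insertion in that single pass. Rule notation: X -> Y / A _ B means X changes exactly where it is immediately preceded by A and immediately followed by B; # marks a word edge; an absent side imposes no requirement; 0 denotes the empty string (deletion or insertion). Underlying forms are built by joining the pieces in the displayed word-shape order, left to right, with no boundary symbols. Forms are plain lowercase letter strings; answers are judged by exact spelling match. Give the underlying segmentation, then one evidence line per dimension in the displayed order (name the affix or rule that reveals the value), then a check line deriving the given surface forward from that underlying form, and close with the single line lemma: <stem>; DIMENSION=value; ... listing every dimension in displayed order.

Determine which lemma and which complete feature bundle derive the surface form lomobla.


underlying: lo-omob-la
VEL=fe - signalled by the affix lo-
ASPECT=so - signalled by the affix -la
check: loomobla -> lomobla
lemma: omob; VEL=fe; ASPECT=so


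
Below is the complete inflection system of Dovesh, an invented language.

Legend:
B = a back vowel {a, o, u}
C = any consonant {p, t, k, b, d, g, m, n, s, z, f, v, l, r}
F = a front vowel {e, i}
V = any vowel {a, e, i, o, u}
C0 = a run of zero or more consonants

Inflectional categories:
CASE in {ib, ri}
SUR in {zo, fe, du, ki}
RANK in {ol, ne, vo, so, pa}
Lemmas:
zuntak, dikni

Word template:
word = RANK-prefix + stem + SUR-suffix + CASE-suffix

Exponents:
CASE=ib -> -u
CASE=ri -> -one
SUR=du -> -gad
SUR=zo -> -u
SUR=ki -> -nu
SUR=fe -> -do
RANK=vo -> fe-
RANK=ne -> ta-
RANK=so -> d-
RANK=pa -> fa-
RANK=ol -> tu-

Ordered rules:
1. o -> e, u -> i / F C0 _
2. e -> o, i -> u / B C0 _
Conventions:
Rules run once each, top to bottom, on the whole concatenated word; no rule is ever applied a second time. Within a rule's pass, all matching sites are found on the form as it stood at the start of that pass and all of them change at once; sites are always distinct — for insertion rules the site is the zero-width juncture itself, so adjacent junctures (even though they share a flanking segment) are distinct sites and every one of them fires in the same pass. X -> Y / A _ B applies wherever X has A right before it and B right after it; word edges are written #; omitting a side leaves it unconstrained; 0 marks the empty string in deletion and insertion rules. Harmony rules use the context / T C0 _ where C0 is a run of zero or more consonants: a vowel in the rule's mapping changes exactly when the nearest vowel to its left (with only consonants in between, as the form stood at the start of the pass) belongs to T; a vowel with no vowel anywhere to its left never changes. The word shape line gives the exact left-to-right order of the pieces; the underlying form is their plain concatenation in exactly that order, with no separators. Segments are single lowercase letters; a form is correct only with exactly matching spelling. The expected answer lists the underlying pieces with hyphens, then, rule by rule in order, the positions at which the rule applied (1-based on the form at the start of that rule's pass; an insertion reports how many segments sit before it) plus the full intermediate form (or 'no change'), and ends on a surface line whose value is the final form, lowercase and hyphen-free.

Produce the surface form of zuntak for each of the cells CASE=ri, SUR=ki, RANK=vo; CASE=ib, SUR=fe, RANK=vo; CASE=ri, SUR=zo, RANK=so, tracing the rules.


cell CASE=ri, SUR=ki, RANK=vo:
underlying: fe-zuntak-nu-one
1. o -> e, u -> i / F C0 _: fires at position(s) 4: fezintaknuone
2. e -> o, i -> u / B C0 _: fires at position(s) 13: fezintaknuono
surface: fezintaknuono

cell CASE=ib, SUR=fe, RANK=vo:
underlying: fe-zuntak-do-u
1. o -> e, u -> i / F C0 _: fires at position(s) 4: fezintakdou
2. e -> o, i -> u / B C0 _: no change
surface: fezintakdou

cell CASE=ri, SUR=zo, RANK=so:
underlying: d-zuntak-u-one
1. o -> e, u -> i / F C0 _: no change
2. e -> o, i -> u / B C0 _: fires at position(s) 11: dzuntakuono
surface: dzuntakuono


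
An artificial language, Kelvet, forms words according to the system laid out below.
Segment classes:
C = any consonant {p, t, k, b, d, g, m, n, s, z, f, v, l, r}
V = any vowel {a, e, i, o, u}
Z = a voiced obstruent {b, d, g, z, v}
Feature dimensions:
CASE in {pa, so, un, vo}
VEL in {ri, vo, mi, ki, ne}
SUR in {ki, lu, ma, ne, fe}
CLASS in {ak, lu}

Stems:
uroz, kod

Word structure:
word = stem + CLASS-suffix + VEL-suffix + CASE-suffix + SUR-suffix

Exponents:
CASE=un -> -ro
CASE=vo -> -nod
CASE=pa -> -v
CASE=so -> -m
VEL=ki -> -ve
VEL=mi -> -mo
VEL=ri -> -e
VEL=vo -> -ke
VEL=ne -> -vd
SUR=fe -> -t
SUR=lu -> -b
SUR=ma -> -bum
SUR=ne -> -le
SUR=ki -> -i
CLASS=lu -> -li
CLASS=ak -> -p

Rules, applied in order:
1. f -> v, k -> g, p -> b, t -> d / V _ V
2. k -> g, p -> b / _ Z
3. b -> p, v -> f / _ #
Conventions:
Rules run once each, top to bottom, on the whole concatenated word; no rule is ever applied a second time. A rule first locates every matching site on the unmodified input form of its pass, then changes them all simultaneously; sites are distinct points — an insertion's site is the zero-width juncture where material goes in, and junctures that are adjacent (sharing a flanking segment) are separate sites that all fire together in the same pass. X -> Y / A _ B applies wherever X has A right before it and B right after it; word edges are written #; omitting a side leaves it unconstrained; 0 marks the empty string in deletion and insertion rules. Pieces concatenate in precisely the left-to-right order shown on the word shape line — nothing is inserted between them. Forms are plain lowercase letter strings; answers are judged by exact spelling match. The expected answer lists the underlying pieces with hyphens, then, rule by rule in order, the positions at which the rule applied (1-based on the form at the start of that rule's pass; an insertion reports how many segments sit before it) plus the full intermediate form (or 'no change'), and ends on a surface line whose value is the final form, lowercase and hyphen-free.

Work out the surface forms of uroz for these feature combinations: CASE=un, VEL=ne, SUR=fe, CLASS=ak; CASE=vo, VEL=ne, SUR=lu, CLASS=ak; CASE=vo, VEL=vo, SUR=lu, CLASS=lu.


cell CASE=un, VEL=ne, SUR=fe, CLASS=ak:
underlying: uroz-p-vd-ro-t
1. f -> v, k -> g, p -> b, t -> d / V _ V: no change
2. k -> g, p -> b / _ Z: fires at position(s) 5: urozbvdrot
3. b -> p, v -> f / _ #: no change
surface: urozbvdrot

cell CASE=vo, VEL=ne, SUR=lu, CLASS=ak:
underlying: uroz-p-vd-nod-b
1. f -> v, k -> g, p -> b, t -> d / V _ V: no change
2. k -> g, p -> b / _ Z: fires at position(s) 5: urozbvdnodb
3. b -> p, v -> f / _ #: fires at position(s) 11: urozbvdnodp
surface: urozbvdnodp

cell CASE=vo, VEL=vo, SUR=lu, CLASS=lu:
underlying: uroz-li-ke-nod-b
1. f -> v, k -> g, p -> b, t -> d / V _ V: fires at position(s) 7: urozligenodb
2. k -> g, p -> b / _ Z: no change
3. b -> p, v -> f / _ #: fires at position(s) 12: urozligenodp
surface: urozligenodp


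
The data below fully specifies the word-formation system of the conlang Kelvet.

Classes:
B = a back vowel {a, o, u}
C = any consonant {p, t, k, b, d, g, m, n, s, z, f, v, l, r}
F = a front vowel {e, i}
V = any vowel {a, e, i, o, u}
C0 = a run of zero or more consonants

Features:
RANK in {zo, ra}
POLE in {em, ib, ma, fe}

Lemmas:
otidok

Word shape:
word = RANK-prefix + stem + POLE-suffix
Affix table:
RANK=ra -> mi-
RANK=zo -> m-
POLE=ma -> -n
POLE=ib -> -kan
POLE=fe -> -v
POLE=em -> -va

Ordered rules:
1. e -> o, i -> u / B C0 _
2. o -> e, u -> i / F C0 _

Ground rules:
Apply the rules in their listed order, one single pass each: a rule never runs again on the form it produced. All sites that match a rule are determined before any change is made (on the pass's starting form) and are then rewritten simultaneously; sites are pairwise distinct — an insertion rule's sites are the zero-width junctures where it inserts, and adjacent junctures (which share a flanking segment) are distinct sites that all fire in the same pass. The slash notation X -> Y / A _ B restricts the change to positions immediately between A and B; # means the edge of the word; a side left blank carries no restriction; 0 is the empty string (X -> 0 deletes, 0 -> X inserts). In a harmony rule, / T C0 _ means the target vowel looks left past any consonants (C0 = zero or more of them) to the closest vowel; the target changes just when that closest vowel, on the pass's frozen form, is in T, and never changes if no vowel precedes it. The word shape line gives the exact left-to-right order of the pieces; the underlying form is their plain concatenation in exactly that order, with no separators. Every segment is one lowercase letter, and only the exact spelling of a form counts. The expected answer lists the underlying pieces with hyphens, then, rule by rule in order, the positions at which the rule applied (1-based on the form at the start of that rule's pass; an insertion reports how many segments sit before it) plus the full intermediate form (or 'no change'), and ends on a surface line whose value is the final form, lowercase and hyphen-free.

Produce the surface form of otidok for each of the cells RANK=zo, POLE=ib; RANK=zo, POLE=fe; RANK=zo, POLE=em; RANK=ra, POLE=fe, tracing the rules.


cell RANK=zo, POLE=ib:
underlying: m-otidok-kan
1. e -> o, i -> u / B C0 _: fires at position(s) 4: motudokkan
2. o -> e, u -> i / F C0 _: no change
surface: motudokkan

cell RANK=zo, POLE=fe:
underlying: m-otidok-v
1. e -> o, i -> u / B C0 _: fires at position(s) 4: motudokv
2. o -> e, u -> i / F C0 _: no change
surface: motudokv

cell RANK=zo, POLE=em:
underlying: m-otidok-va
1. e -> o, i -> u / B C0 _: fires at position(s) 4: motudokva
2. o -> e, u -> i / F C0 _: no change
surface: motudokva

cell RANK=ra, POLE=fe:
underlying: mi-otidok-v
1. e -> o, i -> u / B C0 _: fires at position(s) 5: miotudokv
2. o -> e, u -> i / F C0 _: fires at position(s) 3: mietudokv
surface: mietudokv


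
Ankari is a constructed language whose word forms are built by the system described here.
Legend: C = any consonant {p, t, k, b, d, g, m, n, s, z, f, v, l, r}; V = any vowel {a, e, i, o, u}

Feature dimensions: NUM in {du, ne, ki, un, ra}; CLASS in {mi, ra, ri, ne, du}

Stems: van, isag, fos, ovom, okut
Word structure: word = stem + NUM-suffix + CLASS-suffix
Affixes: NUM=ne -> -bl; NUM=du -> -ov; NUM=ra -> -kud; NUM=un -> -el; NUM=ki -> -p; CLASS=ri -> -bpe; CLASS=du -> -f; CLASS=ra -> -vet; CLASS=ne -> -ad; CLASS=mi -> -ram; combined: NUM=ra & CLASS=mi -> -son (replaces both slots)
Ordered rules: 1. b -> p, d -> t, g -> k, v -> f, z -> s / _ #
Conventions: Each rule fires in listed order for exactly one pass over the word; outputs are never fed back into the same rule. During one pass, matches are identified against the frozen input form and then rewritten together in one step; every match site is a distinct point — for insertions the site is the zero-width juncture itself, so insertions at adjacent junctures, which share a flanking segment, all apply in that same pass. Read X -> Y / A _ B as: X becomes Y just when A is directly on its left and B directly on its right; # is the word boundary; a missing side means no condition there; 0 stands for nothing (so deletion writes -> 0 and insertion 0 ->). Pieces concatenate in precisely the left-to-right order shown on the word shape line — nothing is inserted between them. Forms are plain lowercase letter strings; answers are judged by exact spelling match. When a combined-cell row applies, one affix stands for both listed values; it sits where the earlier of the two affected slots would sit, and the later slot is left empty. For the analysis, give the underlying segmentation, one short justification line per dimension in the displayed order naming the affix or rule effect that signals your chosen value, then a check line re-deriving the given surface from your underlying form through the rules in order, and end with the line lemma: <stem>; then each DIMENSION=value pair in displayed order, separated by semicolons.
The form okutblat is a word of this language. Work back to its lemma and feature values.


underlying: okut-bl-ad
NUM=ne - signalled by the affix -bl
CLASS=ne - signalled by the affix -ad
check: okutblad -> okutblat
lemma: okut; NUM=ne; CLASS=ne


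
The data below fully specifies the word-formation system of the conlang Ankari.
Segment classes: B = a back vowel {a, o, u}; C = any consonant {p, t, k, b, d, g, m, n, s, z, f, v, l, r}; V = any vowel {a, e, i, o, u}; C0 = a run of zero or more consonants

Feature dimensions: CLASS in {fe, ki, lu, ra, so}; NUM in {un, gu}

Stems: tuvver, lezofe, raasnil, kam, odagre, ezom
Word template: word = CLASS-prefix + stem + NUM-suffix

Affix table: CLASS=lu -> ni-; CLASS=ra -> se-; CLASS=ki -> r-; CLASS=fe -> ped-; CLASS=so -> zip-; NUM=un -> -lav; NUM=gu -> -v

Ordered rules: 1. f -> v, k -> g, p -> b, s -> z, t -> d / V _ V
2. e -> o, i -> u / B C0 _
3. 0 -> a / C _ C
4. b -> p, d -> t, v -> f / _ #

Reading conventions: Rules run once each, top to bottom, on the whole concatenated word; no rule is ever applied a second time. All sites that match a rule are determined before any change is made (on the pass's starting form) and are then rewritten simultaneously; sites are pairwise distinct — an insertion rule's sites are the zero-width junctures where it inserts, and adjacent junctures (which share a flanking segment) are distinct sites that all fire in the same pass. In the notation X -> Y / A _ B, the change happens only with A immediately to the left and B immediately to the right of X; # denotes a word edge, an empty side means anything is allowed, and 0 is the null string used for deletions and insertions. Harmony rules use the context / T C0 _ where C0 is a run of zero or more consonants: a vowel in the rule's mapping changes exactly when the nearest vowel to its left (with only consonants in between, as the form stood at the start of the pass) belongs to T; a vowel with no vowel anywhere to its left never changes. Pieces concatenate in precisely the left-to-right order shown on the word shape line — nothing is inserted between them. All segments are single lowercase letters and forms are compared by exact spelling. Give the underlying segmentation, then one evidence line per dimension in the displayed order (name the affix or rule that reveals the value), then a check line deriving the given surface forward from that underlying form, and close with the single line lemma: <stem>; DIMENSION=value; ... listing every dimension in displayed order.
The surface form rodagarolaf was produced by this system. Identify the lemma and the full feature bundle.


underlying: r-odagre-lav
CLASS=ki - signalled by the affix r-
NUM=un - signalled by the affix -lav
check: rodagrelav -> rodagrelav -> rodagrolav -> rodagarolav -> rodagarolaf
lemma: odagre; CLASS=ki; NUM=un


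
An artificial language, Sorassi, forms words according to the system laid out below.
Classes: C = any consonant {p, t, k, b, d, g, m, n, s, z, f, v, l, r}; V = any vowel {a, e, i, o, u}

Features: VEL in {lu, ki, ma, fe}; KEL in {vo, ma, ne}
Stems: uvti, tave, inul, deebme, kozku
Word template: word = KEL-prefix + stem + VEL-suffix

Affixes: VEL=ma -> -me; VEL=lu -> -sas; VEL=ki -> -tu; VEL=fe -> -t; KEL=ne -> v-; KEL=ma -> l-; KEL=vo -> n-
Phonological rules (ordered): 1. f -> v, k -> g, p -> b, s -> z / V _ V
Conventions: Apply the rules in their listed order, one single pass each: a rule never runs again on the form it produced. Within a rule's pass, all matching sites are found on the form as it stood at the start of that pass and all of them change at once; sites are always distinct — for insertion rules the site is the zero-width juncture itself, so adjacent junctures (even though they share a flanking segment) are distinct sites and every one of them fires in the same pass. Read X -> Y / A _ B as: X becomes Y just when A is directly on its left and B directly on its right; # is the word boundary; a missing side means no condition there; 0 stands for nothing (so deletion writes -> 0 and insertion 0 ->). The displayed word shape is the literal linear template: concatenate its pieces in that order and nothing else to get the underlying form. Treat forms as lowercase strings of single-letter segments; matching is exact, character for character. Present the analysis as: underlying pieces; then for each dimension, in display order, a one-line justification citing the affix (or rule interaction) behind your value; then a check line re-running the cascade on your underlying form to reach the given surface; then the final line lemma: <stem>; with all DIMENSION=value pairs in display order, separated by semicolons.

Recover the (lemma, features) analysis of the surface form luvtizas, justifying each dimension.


underlying: l-uvti-sas
VEL=lu - signalled by the affix -sas
KEL=ma - signalled by the affix l-
check: luvtisas -> luvtizas
lemma: uvti; VEL=lu; KEL=ma


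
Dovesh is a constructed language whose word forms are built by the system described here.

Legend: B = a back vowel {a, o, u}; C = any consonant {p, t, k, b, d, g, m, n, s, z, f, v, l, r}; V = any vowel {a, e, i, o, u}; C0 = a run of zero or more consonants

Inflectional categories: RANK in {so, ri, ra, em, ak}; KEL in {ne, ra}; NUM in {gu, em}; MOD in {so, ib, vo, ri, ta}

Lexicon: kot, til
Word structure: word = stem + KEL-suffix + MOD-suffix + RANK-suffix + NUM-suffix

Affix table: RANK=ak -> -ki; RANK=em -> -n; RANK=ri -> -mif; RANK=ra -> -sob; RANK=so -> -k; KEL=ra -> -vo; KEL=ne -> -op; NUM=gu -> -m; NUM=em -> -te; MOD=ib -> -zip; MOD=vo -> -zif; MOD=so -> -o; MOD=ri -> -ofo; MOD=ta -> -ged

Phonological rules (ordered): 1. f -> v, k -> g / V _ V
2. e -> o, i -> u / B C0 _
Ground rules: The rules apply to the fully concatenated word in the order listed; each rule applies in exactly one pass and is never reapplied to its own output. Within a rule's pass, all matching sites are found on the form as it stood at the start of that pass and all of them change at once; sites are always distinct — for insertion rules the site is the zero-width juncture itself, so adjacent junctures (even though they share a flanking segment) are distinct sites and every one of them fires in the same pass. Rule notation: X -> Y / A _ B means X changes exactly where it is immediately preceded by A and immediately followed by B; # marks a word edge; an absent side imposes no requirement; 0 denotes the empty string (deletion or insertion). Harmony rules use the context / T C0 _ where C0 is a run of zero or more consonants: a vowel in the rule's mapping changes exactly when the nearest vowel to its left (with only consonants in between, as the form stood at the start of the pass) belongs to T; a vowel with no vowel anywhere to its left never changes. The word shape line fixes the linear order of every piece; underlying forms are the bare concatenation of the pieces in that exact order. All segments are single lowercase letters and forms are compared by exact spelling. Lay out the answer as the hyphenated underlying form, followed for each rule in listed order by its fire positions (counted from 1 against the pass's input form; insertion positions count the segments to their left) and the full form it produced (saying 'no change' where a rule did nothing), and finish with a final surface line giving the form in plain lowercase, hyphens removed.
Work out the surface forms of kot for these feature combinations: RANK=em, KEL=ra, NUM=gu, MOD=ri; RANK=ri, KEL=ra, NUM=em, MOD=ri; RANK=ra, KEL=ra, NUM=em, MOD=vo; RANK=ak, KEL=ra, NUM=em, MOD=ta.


cell RANK=em, KEL=ra, NUM=gu, MOD=ri:
underlying: kot-vo-ofo-n-m
1. f -> v, k -> g / V _ V: fires at position(s) 7: kotvoovonm
2. e -> o, i -> u / B C0 _: no change
surface: kotvoovonm

cell RANK=ri, KEL=ra, NUM=em, MOD=ri:
underlying: kot-vo-ofo-mif-te
1. f -> v, k -> g / V _ V: fires at position(s) 7: kotvoovomifte
2. e -> o, i -> u / B C0 _: fires at position(s) 10: kotvoovomufte
surface: kotvoovomufte

cell RANK=ra, KEL=ra, NUM=em, MOD=vo:
underlying: kot-vo-zif-sob-te
1. f -> v, k -> g / V _ V: no change
2. e -> o, i -> u / B C0 _: fires at position(s) 7, 13: kotvozufsobto
surface: kotvozufsobto

cell RANK=ak, KEL=ra, NUM=em, MOD=ta:
underlying: kot-vo-ged-ki-te
1. f -> v, k -> g / V _ V: no change
2. e -> o, i -> u / B C0 _: fires at position(s) 7: kotvogodkite
surface: kotvogodkite


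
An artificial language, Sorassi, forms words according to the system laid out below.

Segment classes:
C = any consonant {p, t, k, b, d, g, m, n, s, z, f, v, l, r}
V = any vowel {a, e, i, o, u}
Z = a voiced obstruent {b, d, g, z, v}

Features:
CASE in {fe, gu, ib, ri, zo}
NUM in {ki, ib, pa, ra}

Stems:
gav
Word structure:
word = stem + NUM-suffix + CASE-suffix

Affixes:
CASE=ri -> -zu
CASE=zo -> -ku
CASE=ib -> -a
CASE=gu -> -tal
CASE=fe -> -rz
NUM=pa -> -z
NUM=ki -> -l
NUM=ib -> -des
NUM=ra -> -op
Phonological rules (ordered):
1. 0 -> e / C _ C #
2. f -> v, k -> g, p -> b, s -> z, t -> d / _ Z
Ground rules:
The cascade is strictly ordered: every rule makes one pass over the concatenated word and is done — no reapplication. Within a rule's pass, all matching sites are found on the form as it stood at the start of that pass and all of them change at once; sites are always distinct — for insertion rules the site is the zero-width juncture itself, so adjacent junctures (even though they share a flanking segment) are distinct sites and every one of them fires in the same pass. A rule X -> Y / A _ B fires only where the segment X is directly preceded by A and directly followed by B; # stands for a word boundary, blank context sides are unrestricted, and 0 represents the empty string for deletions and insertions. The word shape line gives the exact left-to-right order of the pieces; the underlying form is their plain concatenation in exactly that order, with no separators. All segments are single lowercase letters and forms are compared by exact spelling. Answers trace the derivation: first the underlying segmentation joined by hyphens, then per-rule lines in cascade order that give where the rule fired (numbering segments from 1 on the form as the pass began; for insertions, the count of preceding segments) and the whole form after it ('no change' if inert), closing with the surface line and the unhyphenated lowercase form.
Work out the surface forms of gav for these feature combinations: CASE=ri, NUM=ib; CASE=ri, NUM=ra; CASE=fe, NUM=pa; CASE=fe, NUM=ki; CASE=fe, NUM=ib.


cell CASE=ri, NUM=ib:
underlying: gav-des-zu
1. 0 -> e / C _ C #: no change
2. f -> v, k -> g, p -> b, s -> z, t -> d / _ Z: fires at position(s) 6: gavdezzu
surface: gavdezzu

cell CASE=ri, NUM=ra:
underlying: gav-op-zu
1. 0 -> e / C _ C #: no change
2. f -> v, k -> g, p -> b, s -> z, t -> d / _ Z: fires at position(s) 5: gavobzu
surface: gavobzu

cell CASE=fe, NUM=pa:
underlying: gav-z-rz
1. 0 -> e / C _ C #: inserts after position(s) 5: gavzrez
2. f -> v, k -> g, p -> b, s -> z, t -> d / _ Z: no change
surface: gavzrez

cell CASE=fe, NUM=ki:
underlying: gav-l-rz
1. 0 -> e / C _ C #: inserts after position(s) 5: gavlrez
2. f -> v, k -> g, p -> b, s -> z, t -> d / _ Z: no change
surface: gavlrez

cell CASE=fe, NUM=ib:
underlying: gav-des-rz
1. 0 -> e / C _ C #: inserts after position(s) 7: gavdesrez
2. f -> v, k -> g, p -> b, s -> z, t -> d / _ Z: no change
surface: gavdesrez


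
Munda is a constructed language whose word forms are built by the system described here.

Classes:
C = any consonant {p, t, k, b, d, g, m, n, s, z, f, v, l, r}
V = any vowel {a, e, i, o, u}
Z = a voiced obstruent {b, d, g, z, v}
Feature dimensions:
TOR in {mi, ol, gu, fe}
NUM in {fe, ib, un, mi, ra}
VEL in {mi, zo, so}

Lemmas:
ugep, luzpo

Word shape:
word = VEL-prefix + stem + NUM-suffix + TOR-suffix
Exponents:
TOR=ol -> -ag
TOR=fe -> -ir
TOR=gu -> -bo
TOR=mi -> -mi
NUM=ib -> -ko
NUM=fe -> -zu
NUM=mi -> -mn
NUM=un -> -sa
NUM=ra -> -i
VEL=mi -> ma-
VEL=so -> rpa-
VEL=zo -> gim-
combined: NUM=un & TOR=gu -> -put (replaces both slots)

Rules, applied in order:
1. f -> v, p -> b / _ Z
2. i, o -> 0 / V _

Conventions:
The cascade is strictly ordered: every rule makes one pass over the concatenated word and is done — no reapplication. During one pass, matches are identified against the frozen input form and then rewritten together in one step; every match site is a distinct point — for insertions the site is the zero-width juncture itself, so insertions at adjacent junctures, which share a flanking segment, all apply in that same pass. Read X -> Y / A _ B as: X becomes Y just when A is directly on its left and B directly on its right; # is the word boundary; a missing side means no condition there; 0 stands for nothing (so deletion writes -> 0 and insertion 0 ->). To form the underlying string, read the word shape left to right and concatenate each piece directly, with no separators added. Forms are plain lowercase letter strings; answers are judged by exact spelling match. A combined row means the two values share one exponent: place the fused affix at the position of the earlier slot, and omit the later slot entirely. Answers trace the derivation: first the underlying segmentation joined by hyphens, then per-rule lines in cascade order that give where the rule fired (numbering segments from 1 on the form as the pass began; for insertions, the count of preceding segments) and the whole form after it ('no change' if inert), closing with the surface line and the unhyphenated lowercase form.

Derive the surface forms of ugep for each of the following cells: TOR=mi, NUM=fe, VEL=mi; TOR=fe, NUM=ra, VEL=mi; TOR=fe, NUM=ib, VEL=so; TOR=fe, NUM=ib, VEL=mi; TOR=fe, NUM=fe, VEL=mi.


cell TOR=mi, NUM=fe, VEL=mi:
underlying: ma-ugep-zu-mi
1. f -> v, p -> b / _ Z: fires at position(s) 6: maugebzumi
2. i, o -> 0 / V _: no change
surface: maugebzumi

cell TOR=fe, NUM=ra, VEL=mi:
underlying: ma-ugep-i-ir
1. f -> v, p -> b / _ Z: no change
2. i, o -> 0 / V _: fires at position(s) 8: maugepir
surface: maugepir

cell TOR=fe, NUM=ib, VEL=so:
underlying: rpa-ugep-ko-ir
1. f -> v, p -> b / _ Z: no change
2. i, o -> 0 / V _: fires at position(s) 10: rpaugepkor
surface: rpaugepkor

cell TOR=fe, NUM=ib, VEL=mi:
underlying: ma-ugep-ko-ir
1. f -> v, p -> b / _ Z: no change
2. i, o -> 0 / V _: fires at position(s) 9: maugepkor
surface: maugepkor

cell TOR=fe, NUM=fe, VEL=mi:
underlying: ma-ugep-zu-ir
1. f -> v, p -> b / _ Z: fires at position(s) 6: maugebzuir
2. i, o -> 0 / V _: fires at position(s) 9: maugebzur
surface: maugebzur
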